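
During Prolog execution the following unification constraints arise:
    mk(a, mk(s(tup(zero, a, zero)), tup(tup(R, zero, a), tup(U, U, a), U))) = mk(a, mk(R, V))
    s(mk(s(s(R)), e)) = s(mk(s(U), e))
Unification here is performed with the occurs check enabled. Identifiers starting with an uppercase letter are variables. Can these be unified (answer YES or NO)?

Decompose mk/2: a = a,  mk(s(tup(zero, a, zero)), tup(tup(R, zero, a), tup(U, U, a), U)) = mk(R, V).
Delete trivial equation a = a.
Decompose mk/2: s(tup(zero, a, zero)) = R,  tup(tup(R, zero, a), tup(U, U, a), U) = V.
Bind R := s(tup(zero, a, zero)); substituting into the remaining equations gives: tup(tup(s(tup(zero, a, zero)), zero, a), tup(U, U, a), U) = V,  s(mk(s(s(s(tup(zero, a, zero)))), e)) = s(mk(s(U), e)).
Bind V := tup(tup(s(tup(zero, a, zero)), zero, a), tup(U, U, a), U); no other remaining equation mentions V.
Decompose s/1: mk(s(s(s(tup(zero, a, zero)))), e) = mk(s(U), e).
Decompose mk/2: s(s(s(tup(zero, a, zero)))) = s(U),  e = e.
Decompose s/1: s(s(tup(zero, a, zero))) = U.
Bind U := s(s(tup(zero, a, zero))); no other remaining equation mentions U. Substituting into the earlier binding gives V := tup(tup(s(tup(zero, a, zero)), zero, a), tup(s(s(tup(zero, a, zero))), s(s(tup(zero, a, zero))), a), s(s(tup(zero, a, zero)))).
Delete trivial equation e = e.
No equations remain and no clash or occurs-check failure arose, so a unifier exists.

YES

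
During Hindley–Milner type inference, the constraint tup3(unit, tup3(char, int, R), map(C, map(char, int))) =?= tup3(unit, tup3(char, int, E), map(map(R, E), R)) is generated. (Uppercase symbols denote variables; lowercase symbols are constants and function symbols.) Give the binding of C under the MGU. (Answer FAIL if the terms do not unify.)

Decompose tup3/3: unit =?= unit,  tup3(char, int, R) =?= tup3(char, int, E),  map(C, map(char, int)) =?= map(map(R, E), R).
Delete trivial equation unit =?= unit.
Decompose tup3/3: char =?= char,  int =?= int,  R =?= E.
Delete trivial equation char =?= char.
Delete trivial equation int =?= int.
Bind R := E; substituting into the remaining equation gives: map(C, map(char, int)) =?= map(map(E, E), E).
Decompose map/2: C =?= map(E, E),  map(char, int) =?= E.
Bind C := map(E, E); no other remaining equation mentions C.
Bind E := map(char, int). Substituting into the earlier bindings gives R := map(char, int), C := map(map(char, int), map(char, int)).
MGU = { R := map(char, int), C := map(map(char, int), map(char, int)), E := map(char, int) }, so C := map(map(char, int), map(char, int)).

map(map(char, int), map(char, int))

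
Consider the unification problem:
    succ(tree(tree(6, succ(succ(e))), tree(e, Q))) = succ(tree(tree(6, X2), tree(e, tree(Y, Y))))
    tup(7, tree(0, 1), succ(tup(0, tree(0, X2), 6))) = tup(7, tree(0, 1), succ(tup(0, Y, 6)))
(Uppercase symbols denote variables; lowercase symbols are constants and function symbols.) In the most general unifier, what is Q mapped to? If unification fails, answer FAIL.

tree(tree(0, succ(succ(e))), tree(0, succ(succ(e))))

Decompose succ/1: tree(tree(6, succ(succ(e))), tree(e, Q)) = tree(tree(6, X2), tree(e, tree(Y, Y))).
Decompose tree/2: tree(6, succ(succ(e))) = tree(6, X2),  tree(e, Q) = tree(e, tree(Y, Y)).
Decompose tree/2: 6 = 6,  succ(succ(e)) = X2.
Delete trivial equation 6 = 6.
Bind X2 := succ(succ(e)); substituting into the one remaining equation that mentions X2 gives: tup(7, tree(0, 1), succ(tup(0, tree(0, succ(succ(e))), 6))) = tup(7, tree(0, 1), succ(tup(0, Y, 6))).
Decompose tree/2: e = e,  Q = tree(Y, Y).
Delete trivial equation e = e.
Bind Q := tree(Y, Y); no other remaining equation mentions Q.
Decompose tup/3: 7 = 7,  tree(0, 1) = tree(0, 1),  succ(tup(0, tree(0, succ(succ(e))), 6)) = succ(tup(0, Y, 6)).
Delete trivial equation 7 = 7.
Delete trivial equation tree(0, 1) = tree(0, 1).
Decompose succ/1: tup(0, tree(0, succ(succ(e))), 6) = tup(0, Y, 6).
Decompose tup/3: 0 = 0,  tree(0, succ(succ(e))) = Y,  6 = 6.
Delete trivial equation 0 = 0.
Bind Y := tree(0, succ(succ(e))); no other remaining equation mentions Y. Substituting into the earlier binding gives Q := tree(tree(0, succ(succ(e))), tree(0, succ(succ(e)))).
Delete trivial equation 6 = 6.
MGU = { X2 ↦ succ(succ(e)), Q ↦ tree(tree(0, succ(succ(e))), tree(0, succ(succ(e)))), Y ↦ tree(0, succ(succ(e))) }, so Q ↦ tree(tree(0, succ(succ(e))), tree(0, succ(succ(e)))).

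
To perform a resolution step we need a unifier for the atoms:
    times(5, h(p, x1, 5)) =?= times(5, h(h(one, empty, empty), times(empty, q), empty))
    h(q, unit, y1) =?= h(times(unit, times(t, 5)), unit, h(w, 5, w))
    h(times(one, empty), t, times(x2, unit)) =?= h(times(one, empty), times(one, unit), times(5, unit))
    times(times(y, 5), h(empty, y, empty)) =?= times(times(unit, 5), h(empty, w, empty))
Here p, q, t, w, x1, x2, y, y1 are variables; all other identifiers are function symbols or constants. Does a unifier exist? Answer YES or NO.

NO

Decompose times/2: 5 =?= 5,  h(p, x1, 5) =?= h(h(one, empty, empty), times(empty, q), empty).
Delete trivial equation 5 =?= 5.
Decompose h/3: p =?= h(one, empty, empty),  x1 =?= times(empty, q),  5 =?= empty.
Bind p := h(one, empty, empty); no other remaining equation mentions p.
Bind x1 := times(empty, q); no other remaining equation mentions x1.
Clash: constants 5 and empty differ; no unifier exists.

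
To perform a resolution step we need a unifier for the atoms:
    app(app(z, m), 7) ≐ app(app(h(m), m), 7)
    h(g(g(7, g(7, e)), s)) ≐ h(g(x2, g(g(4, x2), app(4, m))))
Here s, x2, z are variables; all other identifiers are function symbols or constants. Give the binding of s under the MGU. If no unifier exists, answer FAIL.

g(g(4, g(7, g(7, e))), app(4, m))

Decompose app/2: app(z, m) ≐ app(h(m), m),  7 ≐ 7.
Decompose app/2: z ≐ h(m),  m ≐ m.
Bind z := h(m); no other remaining equation mentions z.
Delete trivial equation m ≐ m.
Delete trivial equation 7 ≐ 7.
Decompose h/1: g(g(7, g(7, e)), s) ≐ g(x2, g(g(4, x2), app(4, m))).
Decompose g/2: g(7, g(7, e)) ≐ x2,  s ≐ g(g(4, x2), app(4, m)).
Bind x2 := g(7, g(7, e)); substituting into the remaining equation gives: s ≐ g(g(4, g(7, g(7, e))), app(4, m)).
Bind s := g(g(4, g(7, g(7, e))), app(4, m)).
MGU = { z ↦ h(m), x2 ↦ g(7, g(7, e)), s ↦ g(g(4, g(7, g(7, e))), app(4, m)) }, so s ↦ g(g(4, g(7, g(7, e))), app(4, m)).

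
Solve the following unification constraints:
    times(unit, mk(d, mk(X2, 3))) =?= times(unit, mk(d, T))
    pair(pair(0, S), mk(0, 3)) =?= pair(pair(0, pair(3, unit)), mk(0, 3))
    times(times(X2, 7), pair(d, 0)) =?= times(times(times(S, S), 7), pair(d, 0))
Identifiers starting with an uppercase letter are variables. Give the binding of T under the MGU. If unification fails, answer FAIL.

mk(times(pair(3, unit), pair(3, unit)), 3)

Decompose times/2: unit =?= unit,  mk(d, mk(X2, 3)) =?= mk(d, T).
Delete trivial equation unit =?= unit.
Decompose mk/2: d =?= d,  mk(X2, 3) =?= T.
Delete trivial equation d =?= d.
Bind T := mk(X2, 3); no other remaining equation mentions T.
Decompose pair/2: pair(0, S) =?= pair(0, pair(3, unit)),  mk(0, 3) =?= mk(0, 3).
Decompose pair/2: 0 =?= 0,  S =?= pair(3, unit).
Delete trivial equation 0 =?= 0.
Bind S := pair(3, unit); substituting into the one remaining equation that mentions S gives: times(times(X2, 7), pair(d, 0)) =?= times(times(times(pair(3, unit), pair(3, unit)), 7), pair(d, 0)).
Delete trivial equation mk(0, 3) =?= mk(0, 3).
Decompose times/2: times(X2, 7) =?= times(times(pair(3, unit), pair(3, unit)), 7),  pair(d, 0) =?= pair(d, 0).
Decompose times/2: X2 =?= times(pair(3, unit), pair(3, unit)),  7 =?= 7.
Bind X2 := times(pair(3, unit), pair(3, unit)); no other remaining equation mentions X2. Substituting into the earlier binding gives T := mk(times(pair(3, unit), pair(3, unit)), 3).
Delete trivial equation 7 =?= 7.
Delete trivial equation pair(d, 0) =?= pair(d, 0).
MGU = { T ↦ mk(times(pair(3, unit), pair(3, unit)), 3), S ↦ pair(3, unit), X2 ↦ times(pair(3, unit), pair(3, unit)) }, so T ↦ mk(times(pair(3, unit), pair(3, unit)), 3).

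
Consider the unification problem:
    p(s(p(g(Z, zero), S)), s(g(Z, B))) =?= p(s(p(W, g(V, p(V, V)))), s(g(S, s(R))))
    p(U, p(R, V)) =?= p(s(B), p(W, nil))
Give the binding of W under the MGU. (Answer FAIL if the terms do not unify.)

Decompose p/2: s(p(g(Z, zero), S)) =?= s(p(W, g(V, p(V, V)))),  s(g(Z, B)) =?= s(g(S, s(R))).
Decompose s/1: p(g(Z, zero), S) =?= p(W, g(V, p(V, V))).
Decompose p/2: g(Z, zero) =?= W,  S =?= g(V, p(V, V)).
Bind W := g(Z, zero); substituting into the one remaining equation that mentions W gives: p(U, p(R, V)) =?= p(s(B), p(g(Z, zero), nil)).
Bind S := g(V, p(V, V)); substituting into the one remaining equation that mentions S gives: s(g(Z, B)) =?= s(g(g(V, p(V, V)), s(R))).
Decompose s/1: g(Z, B) =?= g(g(V, p(V, V)), s(R)).
Decompose g/2: Z =?= g(V, p(V, V)),  B =?= s(R).
Bind Z := g(V, p(V, V)); substituting into the one remaining equation that mentions Z gives: p(U, p(R, V)) =?= p(s(B), p(g(g(V, p(V, V)), zero), nil)). Substituting into the earlier binding gives W := g(g(V, p(V, V)), zero).
Bind B := s(R); substituting into the remaining equation gives: p(U, p(R, V)) =?= p(s(s(R)), p(g(g(V, p(V, V)), zero), nil)).
Decompose p/2: U =?= s(s(R)),  p(R, V) =?= p(g(g(V, p(V, V)), zero), nil).
Bind U := s(s(R)); no other remaining equation mentions U.
Decompose p/2: R =?= g(g(V, p(V, V)), zero),  V =?= nil.
Bind R := g(g(V, p(V, V)), zero); no other remaining equation mentions R. Substituting into the earlier bindings gives B := s(g(g(V, p(V, V)), zero)), U := s(s(g(g(V, p(V, V)), zero))).
Bind V := nil. Substituting into the earlier bindings gives W := g(g(nil, p(nil, nil)), zero), S := g(nil, p(nil, nil)), Z := g(nil, p(nil, nil)), B := s(g(g(nil, p(nil, nil)), zero)), U := s(s(g(g(nil, p(nil, nil)), zero))), R := g(g(nil, p(nil, nil)), zero).
MGU = { W := g(g(nil, p(nil, nil)), zero), S := g(nil, p(nil, nil)), Z := g(nil, p(nil, nil)), B := s(g(g(nil, p(nil, nil)), zero)), U := s(s(g(g(nil, p(nil, nil)), zero))), R := g(g(nil, p(nil, nil)), zero), V := nil }, so W := g(g(nil, p(nil, nil)), zero).

g(g(nil, p(nil, nil)), zero)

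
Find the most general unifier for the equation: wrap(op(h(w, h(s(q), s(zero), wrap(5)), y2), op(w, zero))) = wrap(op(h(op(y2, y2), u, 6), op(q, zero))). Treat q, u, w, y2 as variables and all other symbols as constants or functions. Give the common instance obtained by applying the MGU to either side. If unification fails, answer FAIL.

wrap(op(h(op(6, 6), h(s(op(6, 6)), s(zero), wrap(5)), 6), op(op(6, 6), zero)))

Decompose wrap/1: op(h(w, h(s(q), s(zero), wrap(5)), y2), op(w, zero)) = op(h(op(y2, y2), u, 6), op(q, zero)).
Decompose op/2: h(w, h(s(q), s(zero), wrap(5)), y2) = h(op(y2, y2), u, 6),  op(w, zero) = op(q, zero).
Decompose h/3: w = op(y2, y2),  h(s(q), s(zero), wrap(5)) = u,  y2 = 6.
Bind w := op(y2, y2); substituting into the one remaining equation that mentions w gives: op(op(y2, y2), zero) = op(q, zero).
Bind u := h(s(q), s(zero), wrap(5)); no other remaining equation mentions u.
Bind y2 := 6; substituting into the remaining equation gives: op(op(6, 6), zero) = op(q, zero). Substituting into the earlier binding gives w := op(6, 6).
Decompose op/2: op(6, 6) = q,  zero = zero.
Bind q := op(6, 6); no other remaining equation mentions q. Substituting into the earlier binding gives u := h(s(op(6, 6)), s(zero), wrap(5)).
Delete trivial equation zero = zero.
Applying the MGU to either side gives wrap(op(h(op(6, 6), h(s(op(6, 6)), s(zero), wrap(5)), 6), op(op(6, 6), zero))).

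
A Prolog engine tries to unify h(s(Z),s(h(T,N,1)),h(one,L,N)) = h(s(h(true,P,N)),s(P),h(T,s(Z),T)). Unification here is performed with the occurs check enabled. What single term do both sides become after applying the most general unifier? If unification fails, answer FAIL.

h(s(h(true,h(one,one,1),one)),s(h(one,one,1)),h(one,s(h(true,h(one,one,1),one)),one))

Decompose h/3: s(Z) = s(h(true,P,N)),  s(h(T,N,1)) = s(P),  h(one,L,N) = h(T,s(Z),T).
Decompose s/1: Z = h(true,P,N).
Bind Z := h(true,P,N); substituting into the one remaining equation that mentions Z gives: h(one,L,N) = h(T,s(h(true,P,N)),T).
Decompose s/1: h(T,N,1) = P.
Bind P := h(T,N,1); substituting into the remaining equation gives: h(one,L,N) = h(T,s(h(true,h(T,N,1),N)),T). Substituting into the earlier binding gives Z := h(true,h(T,N,1),N).
Decompose h/3: one = T,  L = s(h(true,h(T,N,1),N)),  N = T.
Bind T := one; substituting into the remaining equations gives: L = s(h(true,h(one,N,1),N)),  N = one. Substituting into the earlier bindings gives Z := h(true,h(one,N,1),N), P := h(one,N,1).
Bind L := s(h(true,h(one,N,1),N)); no other remaining equation mentions L.
Bind N := one. Substituting into the earlier bindings gives Z := h(true,h(one,one,1),one), P := h(one,one,1), L := s(h(true,h(one,one,1),one)).
Applying the MGU to either side gives h(s(h(true,h(one,one,1),one)),s(h(one,one,1)),h(one,s(h(true,h(one,one,1),one)),one)).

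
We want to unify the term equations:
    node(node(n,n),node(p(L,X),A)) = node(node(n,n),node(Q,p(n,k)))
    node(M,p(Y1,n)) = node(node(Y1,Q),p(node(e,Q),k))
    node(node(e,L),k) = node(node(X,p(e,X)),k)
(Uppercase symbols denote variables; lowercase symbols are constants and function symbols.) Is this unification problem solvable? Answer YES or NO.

NO

Decompose node/2: node(n,n) = node(n,n),  node(p(L,X),A) = node(Q,p(n,k)).
Delete trivial equation node(n,n) = node(n,n).
Decompose node/2: p(L,X) = Q,  A = p(n,k).
Bind Q := p(L,X); substituting into the one remaining equation that mentions Q gives: node(M,p(Y1,n)) = node(node(Y1,p(L,X)),p(node(e,p(L,X)),k)).
Bind A := p(n,k); no other remaining equation mentions A.
Decompose node/2: M = node(Y1,p(L,X)),  p(Y1,n) = p(node(e,p(L,X)),k).
Bind M := node(Y1,p(L,X)); no other remaining equation mentions M.
Decompose p/2: Y1 = node(e,p(L,X)),  n = k.
Bind Y1 := node(e,p(L,X)); no other remaining equation mentions Y1. Substituting into the earlier binding gives M := node(node(e,p(L,X)),p(L,X)).
Clash: constants n and k differ; no unifier exists.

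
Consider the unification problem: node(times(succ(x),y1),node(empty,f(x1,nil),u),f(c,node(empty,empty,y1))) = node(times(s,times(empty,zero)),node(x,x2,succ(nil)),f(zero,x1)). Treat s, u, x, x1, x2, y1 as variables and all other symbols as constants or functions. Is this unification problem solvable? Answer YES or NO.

Decompose node/3: times(succ(x),y1) = times(s,times(empty,zero)),  node(empty,f(x1,nil),u) = node(x,x2,succ(nil)),  f(c,node(empty,empty,y1)) = f(zero,x1).
Decompose times/2: succ(x) = s,  y1 = times(empty,zero).
Bind s := succ(x); no other remaining equation mentions s.
Bind y1 := times(empty,zero); substituting into the one remaining equation that mentions y1 gives: f(c,node(empty,empty,times(empty,zero))) = f(zero,x1).
Decompose node/3: empty = x,  f(x1,nil) = x2,  u = succ(nil).
Bind x := empty; no other remaining equation mentions x. Substituting into the earlier binding gives s := succ(empty).
Bind x2 := f(x1,nil); no other remaining equation mentions x2.
Bind u := succ(nil); no other remaining equation mentions u.
Decompose f/2: c = zero,  node(empty,empty,times(empty,zero)) = x1.
Clash: constants c and zero differ; no unifier exists.

NO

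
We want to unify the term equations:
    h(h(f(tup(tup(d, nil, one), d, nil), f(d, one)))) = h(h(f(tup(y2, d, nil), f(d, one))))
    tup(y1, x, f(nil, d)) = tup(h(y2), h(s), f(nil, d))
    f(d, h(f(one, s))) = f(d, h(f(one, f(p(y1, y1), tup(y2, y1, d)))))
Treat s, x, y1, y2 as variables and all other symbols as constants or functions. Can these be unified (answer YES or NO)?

YES

Decompose h/1: h(f(tup(tup(d, nil, one), d, nil), f(d, one))) = h(f(tup(y2, d, nil), f(d, one))).
Decompose h/1: f(tup(tup(d, nil, one), d, nil), f(d, one)) = f(tup(y2, d, nil), f(d, one)).
Decompose f/2: tup(tup(d, nil, one), d, nil) = tup(y2, d, nil),  f(d, one) = f(d, one).
Decompose tup/3: tup(d, nil, one) = y2,  d = d,  nil = nil.
Bind y2 := tup(d, nil, one); substituting into the 2 remaining equations that mention y2 gives: tup(y1, x, f(nil, d)) = tup(h(tup(d, nil, one)), h(s), f(nil, d)),  f(d, h(f(one, s))) = f(d, h(f(one, f(p(y1, y1), tup(tup(d, nil, one), y1, d))))).
Delete trivial equation d = d.
Delete trivial equation nil = nil.
Delete trivial equation f(d, one) = f(d, one).
Decompose tup/3: y1 = h(tup(d, nil, one)),  x = h(s),  f(nil, d) = f(nil, d).
Bind y1 := h(tup(d, nil, one)); substituting into the one remaining equation that mentions y1 gives: f(d, h(f(one, s))) = f(d, h(f(one, f(p(h(tup(d, nil, one)), h(tup(d, nil, one))), tup(tup(d, nil, one), h(tup(d, nil, one)), d))))).
Bind x := h(s); no other remaining equation mentions x.
Delete trivial equation f(nil, d) = f(nil, d).
Decompose f/2: d = d,  h(f(one, s)) = h(f(one, f(p(h(tup(d, nil, one)), h(tup(d, nil, one))), tup(tup(d, nil, one), h(tup(d, nil, one)), d)))).
Delete trivial equation d = d.
Decompose h/1: f(one, s) = f(one, f(p(h(tup(d, nil, one)), h(tup(d, nil, one))), tup(tup(d, nil, one), h(tup(d, nil, one)), d))).
Decompose f/2: one = one,  s = f(p(h(tup(d, nil, one)), h(tup(d, nil, one))), tup(tup(d, nil, one), h(tup(d, nil, one)), d)).
Delete trivial equation one = one.
Bind s := f(p(h(tup(d, nil, one)), h(tup(d, nil, one))), tup(tup(d, nil, one), h(tup(d, nil, one)), d)). Substituting into the earlier binding gives x := h(f(p(h(tup(d, nil, one)), h(tup(d, nil, one))), tup(tup(d, nil, one), h(tup(d, nil, one)), d))).
No equations remain and no clash or occurs-check failure arose, so a unifier exists.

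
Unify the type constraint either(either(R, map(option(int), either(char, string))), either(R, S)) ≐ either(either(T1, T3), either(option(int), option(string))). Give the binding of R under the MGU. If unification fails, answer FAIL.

option(int)

Decompose either/2: either(R, map(option(int), either(char, string))) ≐ either(T1, T3),  either(R, S) ≐ either(option(int), option(string)).
Decompose either/2: R ≐ T1,  map(option(int), either(char, string)) ≐ T3.
Bind R := T1; substituting into the one remaining equation that mentions R gives: either(T1, S) ≐ either(option(int), option(string)).
Bind T3 := map(option(int), either(char, string)); no other remaining equation mentions T3.
Decompose either/2: T1 ≐ option(int),  S ≐ option(string).
Bind T1 := option(int); no other remaining equation mentions T1. Substituting into the earlier binding gives R := option(int).
Bind S := option(string).
MGU = { R := option(int), T3 := map(option(int), either(char, string)), T1 := option(int), S := option(string) }, so R := option(int).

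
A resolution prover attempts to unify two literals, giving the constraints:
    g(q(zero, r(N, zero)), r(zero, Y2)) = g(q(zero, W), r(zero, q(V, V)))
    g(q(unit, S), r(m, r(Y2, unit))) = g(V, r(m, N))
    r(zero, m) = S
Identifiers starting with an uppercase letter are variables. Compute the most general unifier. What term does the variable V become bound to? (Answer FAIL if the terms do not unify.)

q(unit, r(zero, m))

Decompose g/2: q(zero, r(N, zero)) = q(zero, W),  r(zero, Y2) = r(zero, q(V, V)).
Decompose q/2: zero = zero,  r(N, zero) = W.
Delete trivial equation zero = zero.
Bind W := r(N, zero); no other remaining equation mentions W.
Decompose r/2: zero = zero,  Y2 = q(V, V).
Delete trivial equation zero = zero.
Bind Y2 := q(V, V); substituting into the one remaining equation that mentions Y2 gives: g(q(unit, S), r(m, r(q(V, V), unit))) = g(V, r(m, N)).
Decompose g/2: q(unit, S) = V,  r(m, r(q(V, V), unit)) = r(m, N).
Bind V := q(unit, S); substituting into the one remaining equation that mentions V gives: r(m, r(q(q(unit, S), q(unit, S)), unit)) = r(m, N). Substituting into the earlier binding gives Y2 := q(q(unit, S), q(unit, S)).
Decompose r/2: m = m,  r(q(q(unit, S), q(unit, S)), unit) = N.
Delete trivial equation m = m.
Bind N := r(q(q(unit, S), q(unit, S)), unit); no other remaining equation mentions N. Substituting into the earlier binding gives W := r(r(q(q(unit, S), q(unit, S)), unit), zero).
Bind S := r(zero, m). Substituting into the earlier bindings gives W := r(r(q(q(unit, r(zero, m)), q(unit, r(zero, m))), unit), zero), Y2 := q(q(unit, r(zero, m)), q(unit, r(zero, m))), V := q(unit, r(zero, m)), N := r(q(q(unit, r(zero, m)), q(unit, r(zero, m))), unit).
MGU = { W := r(r(q(q(unit, r(zero, m)), q(unit, r(zero, m))), unit), zero), Y2 := q(q(unit, r(zero, m)), q(unit, r(zero, m))), V := q(unit, r(zero, m)), N := r(q(q(unit, r(zero, m)), q(unit, r(zero, m))), unit), S := r(zero, m) }, so V := q(unit, r(zero, m)).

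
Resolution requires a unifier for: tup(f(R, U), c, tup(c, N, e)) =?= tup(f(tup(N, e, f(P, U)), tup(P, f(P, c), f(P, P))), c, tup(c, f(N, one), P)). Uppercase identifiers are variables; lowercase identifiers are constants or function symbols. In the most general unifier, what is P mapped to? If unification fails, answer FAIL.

Decompose tup/3: f(R, U) =?= f(tup(N, e, f(P, U)), tup(P, f(P, c), f(P, P))),  c =?= c,  tup(c, N, e) =?= tup(c, f(N, one), P).
Decompose f/2: R =?= tup(N, e, f(P, U)),  U =?= tup(P, f(P, c), f(P, P)).
Bind R := tup(N, e, f(P, U)); no other remaining equation mentions R.
Bind U := tup(P, f(P, c), f(P, P)); no other remaining equation mentions U. Substituting into the earlier binding gives R := tup(N, e, f(P, tup(P, f(P, c), f(P, P)))).
Delete trivial equation c =?= c.
Decompose tup/3: c =?= c,  N =?= f(N, one),  e =?= P.
Delete trivial equation c =?= c.
Occurs check fails: N occurs in f(N, one); the equation N =?= f(N, one) has no finite solution.

FAIL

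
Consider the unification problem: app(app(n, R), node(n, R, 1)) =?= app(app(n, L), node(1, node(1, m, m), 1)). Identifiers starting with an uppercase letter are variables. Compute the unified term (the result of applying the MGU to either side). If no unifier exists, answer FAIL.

FAIL

Decompose app/2: app(n, R) =?= app(n, L),  node(n, R, 1) =?= node(1, node(1, m, m), 1).
Decompose app/2: n =?= n,  R =?= L.
Delete trivial equation n =?= n.
Bind R := L; substituting into the remaining equation gives: node(n, L, 1) =?= node(1, node(1, m, m), 1).
Decompose node/3: n =?= 1,  L =?= node(1, m, m),  1 =?= 1.
Clash: constants n and 1 differ; no unifier exists.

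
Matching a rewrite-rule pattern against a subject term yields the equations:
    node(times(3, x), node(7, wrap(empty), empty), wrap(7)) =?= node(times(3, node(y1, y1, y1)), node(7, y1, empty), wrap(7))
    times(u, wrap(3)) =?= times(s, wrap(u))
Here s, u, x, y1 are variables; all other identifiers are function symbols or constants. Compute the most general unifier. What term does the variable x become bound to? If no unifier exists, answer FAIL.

Decompose node/3: times(3, x) =?= times(3, node(y1, y1, y1)),  node(7, wrap(empty), empty) =?= node(7, y1, empty),  wrap(7) =?= wrap(7).
Decompose times/2: 3 =?= 3,  x =?= node(y1, y1, y1).
Delete trivial equation 3 =?= 3.
Bind x := node(y1, y1, y1); no other remaining equation mentions x.
Decompose node/3: 7 =?= 7,  wrap(empty) =?= y1,  empty =?= empty.
Delete trivial equation 7 =?= 7.
Bind y1 := wrap(empty); no other remaining equation mentions y1. Substituting into the earlier binding gives x := node(wrap(empty), wrap(empty), wrap(empty)).
Delete trivial equation empty =?= empty.
Delete trivial equation wrap(7) =?= wrap(7).
Decompose times/2: u =?= s,  wrap(3) =?= wrap(u).
Bind u := s; substituting into the remaining equation gives: wrap(3) =?= wrap(s).
Decompose wrap/1: 3 =?= s.
Bind s := 3. Substituting into the earlier binding gives u := 3.
MGU = { x -> node(wrap(empty), wrap(empty), wrap(empty)), y1 -> wrap(empty), u -> 3, s -> 3 }, so x -> node(wrap(empty), wrap(empty), wrap(empty)).

node(wrap(empty), wrap(empty), wrap(empty))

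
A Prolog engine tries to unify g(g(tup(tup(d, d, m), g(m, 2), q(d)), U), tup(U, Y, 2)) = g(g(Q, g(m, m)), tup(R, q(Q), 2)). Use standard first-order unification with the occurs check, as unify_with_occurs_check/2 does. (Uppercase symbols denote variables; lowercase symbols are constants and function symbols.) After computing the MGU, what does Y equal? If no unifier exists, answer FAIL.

q(tup(tup(d, d, m), g(m, 2), q(d)))

Decompose g/2: g(tup(tup(d, d, m), g(m, 2), q(d)), U) = g(Q, g(m, m)),  tup(U, Y, 2) = tup(R, q(Q), 2).
Decompose g/2: tup(tup(d, d, m), g(m, 2), q(d)) = Q,  U = g(m, m).
Bind Q := tup(tup(d, d, m), g(m, 2), q(d)); substituting into the one remaining equation that mentions Q gives: tup(U, Y, 2) = tup(R, q(tup(tup(d, d, m), g(m, 2), q(d))), 2).
Bind U := g(m, m); substituting into the remaining equation gives: tup(g(m, m), Y, 2) = tup(R, q(tup(tup(d, d, m), g(m, 2), q(d))), 2).
Decompose tup/3: g(m, m) = R,  Y = q(tup(tup(d, d, m), g(m, 2), q(d))),  2 = 2.
Bind R := g(m, m); no other remaining equation mentions R.
Bind Y := q(tup(tup(d, d, m), g(m, 2), q(d))); no other remaining equation mentions Y.
Delete trivial equation 2 = 2.
MGU = { Q = tup(tup(d, d, m), g(m, 2), q(d)), U = g(m, m), R = g(m, m), Y = q(tup(tup(d, d, m), g(m, 2), q(d))) }, so Y = q(tup(tup(d, d, m), g(m, 2), q(d))).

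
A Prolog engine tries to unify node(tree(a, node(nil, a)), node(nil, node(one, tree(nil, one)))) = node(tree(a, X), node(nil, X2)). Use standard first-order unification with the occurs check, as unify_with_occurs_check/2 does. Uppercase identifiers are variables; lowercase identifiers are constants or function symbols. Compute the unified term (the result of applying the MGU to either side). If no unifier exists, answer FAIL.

node(tree(a, node(nil, a)), node(nil, node(one, tree(nil, one))))

Decompose node/2: tree(a, node(nil, a)) = tree(a, X),  node(nil, node(one, tree(nil, one))) = node(nil, X2).
Decompose tree/2: a = a,  node(nil, a) = X.
Delete trivial equation a = a.
Bind X := node(nil, a); no other remaining equation mentions X.
Decompose node/2: nil = nil,  node(one, tree(nil, one)) = X2.
Delete trivial equation nil = nil.
Bind X2 := node(one, tree(nil, one)).
Applying the MGU to either side gives node(tree(a, node(nil, a)), node(nil, node(one, tree(nil, one)))).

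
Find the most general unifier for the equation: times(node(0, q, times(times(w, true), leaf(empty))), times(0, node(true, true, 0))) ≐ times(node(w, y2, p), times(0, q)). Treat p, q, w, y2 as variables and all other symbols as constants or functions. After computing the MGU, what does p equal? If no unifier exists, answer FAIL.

Decompose times/2: node(0, q, times(times(w, true), leaf(empty))) ≐ node(w, y2, p),  times(0, node(true, true, 0)) ≐ times(0, q).
Decompose node/3: 0 ≐ w,  q ≐ y2,  times(times(w, true), leaf(empty)) ≐ p.
Bind w := 0; substituting into the one remaining equation that mentions w gives: times(times(0, true), leaf(empty)) ≐ p.
Bind q := y2; substituting into the one remaining equation that mentions q gives: times(0, node(true, true, 0)) ≐ times(0, y2).
Bind p := times(times(0, true), leaf(empty)); no other remaining equation mentions p.
Decompose times/2: 0 ≐ 0,  node(true, true, 0) ≐ y2.
Delete trivial equation 0 ≐ 0.
Bind y2 := node(true, true, 0). Substituting into the earlier binding gives q := node(true, true, 0).
MGU = { w := 0, q := node(true, true, 0), p := times(times(0, true), leaf(empty)), y2 := node(true, true, 0) }, so p := times(times(0, true), leaf(empty)).

times(times(0, true), leaf(empty))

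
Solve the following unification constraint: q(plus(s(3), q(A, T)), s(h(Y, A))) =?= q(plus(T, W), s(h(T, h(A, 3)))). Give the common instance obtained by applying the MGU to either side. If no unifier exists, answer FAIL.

Decompose q/2: plus(s(3), q(A, T)) =?= plus(T, W),  s(h(Y, A)) =?= s(h(T, h(A, 3))).
Decompose plus/2: s(3) =?= T,  q(A, T) =?= W.
Bind T := s(3); substituting into the remaining equations gives: q(A, s(3)) =?= W,  s(h(Y, A)) =?= s(h(s(3), h(A, 3))).
Bind W := q(A, s(3)); no other remaining equation mentions W.
Decompose s/1: h(Y, A) =?= h(s(3), h(A, 3)).
Decompose h/2: Y =?= s(3),  A =?= h(A, 3).
Bind Y := s(3); no other remaining equation mentions Y.
Occurs check fails: A occurs in h(A, 3); the equation A =?= h(A, 3) has no finite solution.

FAIL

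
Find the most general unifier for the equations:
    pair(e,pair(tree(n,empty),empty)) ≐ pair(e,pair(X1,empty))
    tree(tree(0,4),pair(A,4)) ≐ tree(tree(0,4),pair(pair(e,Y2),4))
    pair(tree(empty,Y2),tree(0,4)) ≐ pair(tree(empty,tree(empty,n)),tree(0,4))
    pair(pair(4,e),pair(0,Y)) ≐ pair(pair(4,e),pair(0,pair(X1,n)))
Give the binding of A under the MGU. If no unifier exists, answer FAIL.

Decompose pair/2: e ≐ e,  pair(tree(n,empty),empty) ≐ pair(X1,empty).
Delete trivial equation e ≐ e.
Decompose pair/2: tree(n,empty) ≐ X1,  empty ≐ empty.
Bind X1 := tree(n,empty); substituting into the one remaining equation that mentions X1 gives: pair(pair(4,e),pair(0,Y)) ≐ pair(pair(4,e),pair(0,pair(tree(n,empty),n))).
Delete trivial equation empty ≐ empty.
Decompose tree/2: tree(0,4) ≐ tree(0,4),  pair(A,4) ≐ pair(pair(e,Y2),4).
Delete trivial equation tree(0,4) ≐ tree(0,4).
Decompose pair/2: A ≐ pair(e,Y2),  4 ≐ 4.
Bind A := pair(e,Y2); no other remaining equation mentions A.
Delete trivial equation 4 ≐ 4.
Decompose pair/2: tree(empty,Y2) ≐ tree(empty,tree(empty,n)),  tree(0,4) ≐ tree(0,4).
Decompose tree/2: empty ≐ empty,  Y2 ≐ tree(empty,n).
Delete trivial equation empty ≐ empty.
Bind Y2 := tree(empty,n); no other remaining equation mentions Y2. Substituting into the earlier binding gives A := pair(e,tree(empty,n)).
Delete trivial equation tree(0,4) ≐ tree(0,4).
Decompose pair/2: pair(4,e) ≐ pair(4,e),  pair(0,Y) ≐ pair(0,pair(tree(n,empty),n)).
Delete trivial equation pair(4,e) ≐ pair(4,e).
Decompose pair/2: 0 ≐ 0,  Y ≐ pair(tree(n,empty),n).
Delete trivial equation 0 ≐ 0.
Bind Y := pair(tree(n,empty),n).
MGU = { X1 := tree(n,empty), A := pair(e,tree(empty,n)), Y2 := tree(empty,n), Y := pair(tree(n,empty),n) }, so A := pair(e,tree(empty,n)).

pair(e,tree(empty,n))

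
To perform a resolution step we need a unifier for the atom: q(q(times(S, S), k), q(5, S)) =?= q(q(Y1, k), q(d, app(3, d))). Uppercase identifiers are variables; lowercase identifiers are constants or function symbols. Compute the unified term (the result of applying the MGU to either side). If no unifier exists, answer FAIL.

Decompose q/2: q(times(S, S), k) =?= q(Y1, k),  q(5, S) =?= q(d, app(3, d)).
Decompose q/2: times(S, S) =?= Y1,  k =?= k.
Bind Y1 := times(S, S); no other remaining equation mentions Y1.
Delete trivial equation k =?= k.
Decompose q/2: 5 =?= d,  S =?= app(3, d).
Clash: constants 5 and d differ; no unifier exists.

FAIL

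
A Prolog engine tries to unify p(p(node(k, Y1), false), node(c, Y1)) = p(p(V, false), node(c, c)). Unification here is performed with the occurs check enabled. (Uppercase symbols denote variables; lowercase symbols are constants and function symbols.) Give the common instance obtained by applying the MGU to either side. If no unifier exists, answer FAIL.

p(p(node(k, c), false), node(c, c))

Decompose p/2: p(node(k, Y1), false) = p(V, false),  node(c, Y1) = node(c, c).
Decompose p/2: node(k, Y1) = V,  false = false.
Bind V := node(k, Y1); no other remaining equation mentions V.
Delete trivial equation false = false.
Decompose node/2: c = c,  Y1 = c.
Delete trivial equation c = c.
Bind Y1 := c. Substituting into the earlier binding gives V := node(k, c).
Applying the MGU to either side gives p(p(node(k, c), false), node(c, c)).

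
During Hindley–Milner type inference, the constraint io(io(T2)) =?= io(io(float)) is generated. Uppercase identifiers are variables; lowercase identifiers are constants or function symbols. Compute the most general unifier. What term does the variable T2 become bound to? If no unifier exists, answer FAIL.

float

Decompose io/1: io(T2) =?= io(float).
Decompose io/1: T2 =?= float.
Bind T2 := float.
MGU = { T2 := float }, so T2 := float.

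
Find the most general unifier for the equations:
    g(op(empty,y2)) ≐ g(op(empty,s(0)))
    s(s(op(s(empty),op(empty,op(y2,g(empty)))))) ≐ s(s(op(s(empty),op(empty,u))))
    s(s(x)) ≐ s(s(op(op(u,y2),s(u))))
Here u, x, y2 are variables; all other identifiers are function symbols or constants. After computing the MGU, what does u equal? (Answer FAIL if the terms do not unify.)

op(s(0),g(empty))

Decompose g/1: op(empty,y2) ≐ op(empty,s(0)).
Decompose op/2: empty ≐ empty,  y2 ≐ s(0).
Delete trivial equation empty ≐ empty.
Bind y2 := s(0); substituting into the remaining equations gives: s(s(op(s(empty),op(empty,op(s(0),g(empty)))))) ≐ s(s(op(s(empty),op(empty,u)))),  s(s(x)) ≐ s(s(op(op(u,s(0)),s(u)))).
Decompose s/1: s(op(s(empty),op(empty,op(s(0),g(empty))))) ≐ s(op(s(empty),op(empty,u))).
Decompose s/1: op(s(empty),op(empty,op(s(0),g(empty)))) ≐ op(s(empty),op(empty,u)).
Decompose op/2: s(empty) ≐ s(empty),  op(empty,op(s(0),g(empty))) ≐ op(empty,u).
Delete trivial equation s(empty) ≐ s(empty).
Decompose op/2: empty ≐ empty,  op(s(0),g(empty)) ≐ u.
Delete trivial equation empty ≐ empty.
Bind u := op(s(0),g(empty)); substituting into the remaining equation gives: s(s(x)) ≐ s(s(op(op(op(s(0),g(empty)),s(0)),s(op(s(0),g(empty)))))).
Decompose s/1: s(x) ≐ s(op(op(op(s(0),g(empty)),s(0)),s(op(s(0),g(empty))))).
Decompose s/1: x ≐ op(op(op(s(0),g(empty)),s(0)),s(op(s(0),g(empty)))).
Bind x := op(op(op(s(0),g(empty)),s(0)),s(op(s(0),g(empty)))).
MGU = { y2 -> s(0), u -> op(s(0),g(empty)), x -> op(op(op(s(0),g(empty)),s(0)),s(op(s(0),g(empty)))) }, so u -> op(s(0),g(empty)).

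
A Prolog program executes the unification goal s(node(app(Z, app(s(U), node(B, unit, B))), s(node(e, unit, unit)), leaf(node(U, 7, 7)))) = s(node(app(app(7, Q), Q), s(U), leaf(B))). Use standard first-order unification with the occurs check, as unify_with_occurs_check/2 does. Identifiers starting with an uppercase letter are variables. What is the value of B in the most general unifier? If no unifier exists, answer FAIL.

Decompose s/1: node(app(Z, app(s(U), node(B, unit, B))), s(node(e, unit, unit)), leaf(node(U, 7, 7))) = node(app(app(7, Q), Q), s(U), leaf(B)).
Decompose node/3: app(Z, app(s(U), node(B, unit, B))) = app(app(7, Q), Q),  s(node(e, unit, unit)) = s(U),  leaf(node(U, 7, 7)) = leaf(B).
Decompose app/2: Z = app(7, Q),  app(s(U), node(B, unit, B)) = Q.
Bind Z := app(7, Q); no other remaining equation mentions Z.
Bind Q := app(s(U), node(B, unit, B)); no other remaining equation mentions Q. Substituting into the earlier binding gives Z := app(7, app(s(U), node(B, unit, B))).
Decompose s/1: node(e, unit, unit) = U.
Bind U := node(e, unit, unit); substituting into the remaining equation gives: leaf(node(node(e, unit, unit), 7, 7)) = leaf(B). Substituting into the earlier bindings gives Z := app(7, app(s(node(e, unit, unit)), node(B, unit, B))), Q := app(s(node(e, unit, unit)), node(B, unit, B)).
Decompose leaf/1: node(node(e, unit, unit), 7, 7) = B.
Bind B := node(node(e, unit, unit), 7, 7). Substituting into the earlier bindings gives Z := app(7, app(s(node(e, unit, unit)), node(node(node(e, unit, unit), 7, 7), unit, node(node(e, unit, unit), 7, 7)))), Q := app(s(node(e, unit, unit)), node(node(node(e, unit, unit), 7, 7), unit, node(node(e, unit, unit), 7, 7))).
MGU = { Z -> app(7, app(s(node(e, unit, unit)), node(node(node(e, unit, unit), 7, 7), unit, node(node(e, unit, unit), 7, 7)))), Q -> app(s(node(e, unit, unit)), node(node(node(e, unit, unit), 7, 7), unit, node(node(e, unit, unit), 7, 7))), U -> node(e, unit, unit), B -> node(node(e, unit, unit), 7, 7) }, so B -> node(node(e, unit, unit), 7, 7).

node(node(e, unit, unit), 7, 7)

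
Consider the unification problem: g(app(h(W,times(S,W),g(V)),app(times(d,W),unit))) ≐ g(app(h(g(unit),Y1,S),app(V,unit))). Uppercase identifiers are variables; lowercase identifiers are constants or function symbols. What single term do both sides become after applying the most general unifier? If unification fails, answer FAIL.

Decompose g/1: app(h(W,times(S,W),g(V)),app(times(d,W),unit)) ≐ app(h(g(unit),Y1,S),app(V,unit)).
Decompose app/2: h(W,times(S,W),g(V)) ≐ h(g(unit),Y1,S),  app(times(d,W),unit) ≐ app(V,unit).
Decompose h/3: W ≐ g(unit),  times(S,W) ≐ Y1,  g(V) ≐ S.
Bind W := g(unit); substituting into the 2 remaining equations that mention W gives: times(S,g(unit)) ≐ Y1,  app(times(d,g(unit)),unit) ≐ app(V,unit).
Bind Y1 := times(S,g(unit)); no other remaining equation mentions Y1.
Bind S := g(V); no other remaining equation mentions S. Substituting into the earlier binding gives Y1 := times(g(V),g(unit)).
Decompose app/2: times(d,g(unit)) ≐ V,  unit ≐ unit.
Bind V := times(d,g(unit)); no other remaining equation mentions V. Substituting into the earlier bindings gives Y1 := times(g(times(d,g(unit))),g(unit)), S := g(times(d,g(unit))).
Delete trivial equation unit ≐ unit.
Applying the MGU to either side gives g(app(h(g(unit),times(g(times(d,g(unit))),g(unit)),g(times(d,g(unit)))),app(times(d,g(unit)),unit))).

g(app(h(g(unit),times(g(times(d,g(unit))),g(unit)),g(times(d,g(unit)))),app(times(d,g(unit)),unit)))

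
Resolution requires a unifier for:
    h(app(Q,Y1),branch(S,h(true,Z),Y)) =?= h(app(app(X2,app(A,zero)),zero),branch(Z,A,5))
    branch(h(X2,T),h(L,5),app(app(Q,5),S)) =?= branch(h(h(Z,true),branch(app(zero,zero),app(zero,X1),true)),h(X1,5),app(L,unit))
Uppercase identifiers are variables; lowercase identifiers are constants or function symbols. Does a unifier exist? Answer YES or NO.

Decompose h/2: app(Q,Y1) =?= app(app(X2,app(A,zero)),zero),  branch(S,h(true,Z),Y) =?= branch(Z,A,5).
Decompose app/2: Q =?= app(X2,app(A,zero)),  Y1 =?= zero.
Bind Q := app(X2,app(A,zero)); substituting into the one remaining equation that mentions Q gives: branch(h(X2,T),h(L,5),app(app(app(X2,app(A,zero)),5),S)) =?= branch(h(h(Z,true),branch(app(zero,zero),app(zero,X1),true)),h(X1,5),app(L,unit)).
Bind Y1 := zero; no other remaining equation mentions Y1.
Decompose branch/3: S =?= Z,  h(true,Z) =?= A,  Y =?= 5.
Bind S := Z; substituting into the one remaining equation that mentions S gives: branch(h(X2,T),h(L,5),app(app(app(X2,app(A,zero)),5),Z)) =?= branch(h(h(Z,true),branch(app(zero,zero),app(zero,X1),true)),h(X1,5),app(L,unit)).
Bind A := h(true,Z); substituting into the one remaining equation that mentions A gives: branch(h(X2,T),h(L,5),app(app(app(X2,app(h(true,Z),zero)),5),Z)) =?= branch(h(h(Z,true),branch(app(zero,zero),app(zero,X1),true)),h(X1,5),app(L,unit)). Substituting into the earlier binding gives Q := app(X2,app(h(true,Z),zero)).
Bind Y := 5; no other remaining equation mentions Y.
Decompose branch/3: h(X2,T) =?= h(h(Z,true),branch(app(zero,zero),app(zero,X1),true)),  h(L,5) =?= h(X1,5),  app(app(app(X2,app(h(true,Z),zero)),5),Z) =?= app(L,unit).
Decompose h/2: X2 =?= h(Z,true),  T =?= branch(app(zero,zero),app(zero,X1),true).
Bind X2 := h(Z,true); substituting into the one remaining equation that mentions X2 gives: app(app(app(h(Z,true),app(h(true,Z),zero)),5),Z) =?= app(L,unit). Substituting into the earlier binding gives Q := app(h(Z,true),app(h(true,Z),zero)).
Bind T := branch(app(zero,zero),app(zero,X1),true); no other remaining equation mentions T.
Decompose h/2: L =?= X1,  5 =?= 5.
Bind L := X1; substituting into the one remaining equation that mentions L gives: app(app(app(h(Z,true),app(h(true,Z),zero)),5),Z) =?= app(X1,unit).
Delete trivial equation 5 =?= 5.
Decompose app/2: app(app(h(Z,true),app(h(true,Z),zero)),5) =?= X1,  Z =?= unit.
Bind X1 := app(app(h(Z,true),app(h(true,Z),zero)),5); no other remaining equation mentions X1. Substituting into the earlier bindings gives T := branch(app(zero,zero),app(zero,app(app(h(Z,true),app(h(true,Z),zero)),5)),true), L := app(app(h(Z,true),app(h(true,Z),zero)),5).
Bind Z := unit. Substituting into the earlier bindings gives Q := app(h(unit,true),app(h(true,unit),zero)), S := unit, A := h(true,unit), X2 := h(unit,true), T := branch(app(zero,zero),app(zero,app(app(h(unit,true),app(h(true,unit),zero)),5)),true), L := app(app(h(unit,true),app(h(true,unit),zero)),5), X1 := app(app(h(unit,true),app(h(true,unit),zero)),5).
No equations remain and no clash or occurs-check failure arose, so a unifier exists.

YES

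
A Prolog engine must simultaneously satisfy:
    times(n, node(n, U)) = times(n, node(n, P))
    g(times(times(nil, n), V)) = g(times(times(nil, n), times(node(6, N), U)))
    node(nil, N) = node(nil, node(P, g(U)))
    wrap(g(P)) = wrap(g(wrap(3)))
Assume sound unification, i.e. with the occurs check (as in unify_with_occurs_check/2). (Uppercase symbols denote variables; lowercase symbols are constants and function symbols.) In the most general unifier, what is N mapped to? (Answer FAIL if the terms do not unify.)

node(wrap(3), g(wrap(3)))

Decompose times/2: n = n,  node(n, U) = node(n, P).
Delete trivial equation n = n.
Decompose node/2: n = n,  U = P.
Delete trivial equation n = n.
Bind U := P; substituting into the 2 remaining equations that mention U gives: g(times(times(nil, n), V)) = g(times(times(nil, n), times(node(6, N), P))),  node(nil, N) = node(nil, node(P, g(P))).
Decompose g/1: times(times(nil, n), V) = times(times(nil, n), times(node(6, N), P)).
Decompose times/2: times(nil, n) = times(nil, n),  V = times(node(6, N), P).
Delete trivial equation times(nil, n) = times(nil, n).
Bind V := times(node(6, N), P); no other remaining equation mentions V.
Decompose node/2: nil = nil,  N = node(P, g(P)).
Delete trivial equation nil = nil.
Bind N := node(P, g(P)); no other remaining equation mentions N. Substituting into the earlier binding gives V := times(node(6, node(P, g(P))), P).
Decompose wrap/1: g(P) = g(wrap(3)).
Decompose g/1: P = wrap(3).
Bind P := wrap(3). Substituting into the earlier bindings gives U := wrap(3), V := times(node(6, node(wrap(3), g(wrap(3)))), wrap(3)), N := node(wrap(3), g(wrap(3))).
MGU = { U ↦ wrap(3), V ↦ times(node(6, node(wrap(3), g(wrap(3)))), wrap(3)), N ↦ node(wrap(3), g(wrap(3))), P ↦ wrap(3) }, so N ↦ node(wrap(3), g(wrap(3))).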